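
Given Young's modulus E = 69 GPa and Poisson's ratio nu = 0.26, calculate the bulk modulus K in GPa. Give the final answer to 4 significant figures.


K = E / (3*(1-2*nu))
K = 69 / (3*(1-2*0.26))
K = 47.92 GPa


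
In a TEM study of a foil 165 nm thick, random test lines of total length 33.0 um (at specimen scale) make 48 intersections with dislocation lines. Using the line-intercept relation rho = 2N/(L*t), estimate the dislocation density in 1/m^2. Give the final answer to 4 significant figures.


rho = 2N / (L * t)
L = 33.0 um = 3.3e-05 m, t = 165 nm = 1.65e-07 m
rho = 2 * 48 / (3.3e-05 * 1.65e-07)
rho = 1.763e+13 1/m^2


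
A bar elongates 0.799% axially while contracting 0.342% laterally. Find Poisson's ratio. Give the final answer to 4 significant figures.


nu = -epsilon_lat / epsilon_axial
Lateral strain is contraction (negative), so using magnitudes:
nu = 0.342 / 0.799
nu = 0.428


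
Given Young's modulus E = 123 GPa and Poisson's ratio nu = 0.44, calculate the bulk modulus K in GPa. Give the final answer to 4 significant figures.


K = E / (3*(1-2*nu))
K = 123 / (3*(1-2*0.44))
K = 341.7 GPa


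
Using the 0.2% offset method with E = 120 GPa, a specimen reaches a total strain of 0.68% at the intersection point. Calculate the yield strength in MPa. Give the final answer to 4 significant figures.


Offset strain = 0.002
Elastic strain at yield = total_strain - offset = 6.8e-03 - 0.002 = 4.8e-03
sigma_y = E * elastic_strain = 120000 * 4.8e-03
sigma_y = 576 MPa


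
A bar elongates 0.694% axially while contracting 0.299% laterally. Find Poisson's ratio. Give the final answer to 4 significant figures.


nu = -epsilon_lat / epsilon_axial
Lateral strain is contraction (negative), so using magnitudes:
nu = 0.299 / 0.694
nu = 0.4308


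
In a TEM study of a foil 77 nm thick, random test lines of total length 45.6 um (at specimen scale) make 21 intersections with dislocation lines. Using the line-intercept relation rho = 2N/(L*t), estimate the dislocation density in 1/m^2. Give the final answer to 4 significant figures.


rho = 2N / (L * t)
L = 45.6 um = 4.56e-05 m, t = 77 nm = 7.7e-08 m
rho = 2 * 21 / (4.56e-05 * 7.7e-08)
rho = 1.196e+13 1/m^2


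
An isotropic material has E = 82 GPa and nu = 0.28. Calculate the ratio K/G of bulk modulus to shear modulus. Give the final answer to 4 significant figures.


G = E / (2*(1+nu))
G = 82 / (2*(1+0.28)) = 32.0313 GPa
K = E / (3*(1-2*nu))
K = 82 / (3*(1-2*0.28)) = 62.1212 GPa
K/G = 62.1212 / 32.0313 = 1.939


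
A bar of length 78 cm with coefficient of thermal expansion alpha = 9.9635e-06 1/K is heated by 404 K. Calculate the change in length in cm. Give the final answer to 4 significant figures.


dL = L0 * alpha * dT
dL = 78 * 9.9635e-06 * 404
dL = 0.314 cm


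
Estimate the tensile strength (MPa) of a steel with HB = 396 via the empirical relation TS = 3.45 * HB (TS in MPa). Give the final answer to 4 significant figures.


TS (MPa) = 3.45 * HB
TS = 3.45 * 396
TS = 1366 MPa


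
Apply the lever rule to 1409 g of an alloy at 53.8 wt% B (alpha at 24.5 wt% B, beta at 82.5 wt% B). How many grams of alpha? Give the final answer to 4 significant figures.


f_alpha = (C_beta - C0) / (C_beta - C_alpha)
f_alpha = (82.5 - 53.8) / (82.5 - 24.5) = 0.494828
m_alpha = f_alpha * m_total = 0.494828 * 1409 = 697.2 g


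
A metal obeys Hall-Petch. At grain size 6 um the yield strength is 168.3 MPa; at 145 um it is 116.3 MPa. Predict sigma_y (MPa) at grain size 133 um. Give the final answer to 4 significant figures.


sigma_y = sigma0 + k / sqrt(d)
1/sqrt(d1) = 1/sqrt(6e-06) = 408.248;  1/sqrt(d2) = 83.0455
k = (sigma1 - sigma2) / (1/sqrt(d1) - 1/sqrt(d2)) = (168.3 - 116.3) / (408.248 - 83.0455) = 0.1599 MPa*m^0.5
sigma0 = sigma1 - k/sqrt(d1) = 168.3 - 0.1599*408.248 = 103.021 MPa
sigma_y(d3) = 103.021 + 0.1599 / sqrt(1.33e-04) = 116.9 MPa


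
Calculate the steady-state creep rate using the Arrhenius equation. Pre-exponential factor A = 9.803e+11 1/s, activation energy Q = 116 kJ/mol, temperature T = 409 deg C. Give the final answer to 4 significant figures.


rate = A * exp(-Q / (R*T))
T = 409 + 273.15 = 682.15 K
rate = 9.803e+11 * exp(-116e3 / (8.314 * 682.15))
rate = 1284 1/s


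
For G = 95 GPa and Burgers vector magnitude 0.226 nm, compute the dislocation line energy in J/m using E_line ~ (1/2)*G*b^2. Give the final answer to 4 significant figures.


E = G*b^2/2
b = 0.226 nm = 2.26e-10 m
G = 95 GPa = 9.5e+10 Pa
E = 0.5 * 9.5e+10 * (2.26e-10)^2
E = 2.426e-09 J/m


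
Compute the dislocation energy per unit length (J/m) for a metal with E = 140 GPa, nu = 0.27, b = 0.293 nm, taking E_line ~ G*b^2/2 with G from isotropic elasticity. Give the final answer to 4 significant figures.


Step 1: G = E / (2*(1+nu))
G = 140 / (2*(1+0.27)) = 55.1181 GPa = 5.51181e+10 Pa
Step 2: E_line = G*b^2/2
b = 0.293 nm = 2.93e-10 m
E_line = 0.5 * 5.51181e+10 * (2.93e-10)^2 = 2.366e-09 J/m


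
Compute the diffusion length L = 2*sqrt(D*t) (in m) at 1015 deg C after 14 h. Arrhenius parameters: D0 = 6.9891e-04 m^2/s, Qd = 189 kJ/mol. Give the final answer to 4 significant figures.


Step 1: D = D0 * exp(-Qd/(R*T))
T = 1288.15 K
D = 6.9891e-04 * exp(-189e3 / (8.314 * 1288.15)) = 1.51416e-11 m^2/s
Step 2: L = 2*sqrt(D*t)
t = 14 h = 50400 s
L = 2*sqrt(1.51416e-11 * 50400) = 1.747e-03 m


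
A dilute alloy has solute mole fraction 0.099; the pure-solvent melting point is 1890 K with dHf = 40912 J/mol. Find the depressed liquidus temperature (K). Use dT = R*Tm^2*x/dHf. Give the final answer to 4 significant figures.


dT = R*Tm^2*x / dHf
dT = 8.314 * 1890^2 * 0.099 / 40912
dT = 71.8651 K
T_new = 1890 - 71.8651 = 1818 K


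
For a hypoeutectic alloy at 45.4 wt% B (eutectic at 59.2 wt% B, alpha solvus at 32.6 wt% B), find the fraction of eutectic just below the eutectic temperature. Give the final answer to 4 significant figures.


f_primary = (C_e - C0) / (C_e - C_alpha_max)
f_primary = (59.2 - 45.4) / (59.2 - 32.6)
f_primary = 0.518797
f_eutectic = 1 - 0.518797 = 0.4812


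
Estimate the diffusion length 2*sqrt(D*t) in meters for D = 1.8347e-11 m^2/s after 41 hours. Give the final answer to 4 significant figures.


t = 41 hr = 147600 s
Diffusion length = 2*sqrt(D*t)
= 2*sqrt(1.8347e-11 * 147600)
= 3.291e-03 m


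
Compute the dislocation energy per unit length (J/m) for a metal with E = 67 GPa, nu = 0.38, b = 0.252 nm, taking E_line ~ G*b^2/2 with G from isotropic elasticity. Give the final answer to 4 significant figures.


Step 1: G = E / (2*(1+nu))
G = 67 / (2*(1+0.38)) = 24.2754 GPa = 2.42754e+10 Pa
Step 2: E_line = G*b^2/2
b = 0.252 nm = 2.52e-10 m
E_line = 0.5 * 2.42754e+10 * (2.52e-10)^2 = 7.708e-10 J/m


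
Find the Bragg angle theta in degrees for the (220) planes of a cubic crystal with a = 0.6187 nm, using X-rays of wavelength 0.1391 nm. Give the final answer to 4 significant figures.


d = a / sqrt(h^2+k^2+l^2)
d = 0.6187 / sqrt(8) = 0.218743 nm
lambda = 2*d*sin(theta)  =>  sin(theta) = lambda / (2*d)
sin(theta) = 0.1391 / (2 * 0.218743) = 0.317952
theta = 18.54 deg


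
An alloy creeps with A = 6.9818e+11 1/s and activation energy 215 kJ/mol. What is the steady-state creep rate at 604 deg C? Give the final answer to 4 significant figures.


rate = A * exp(-Q / (R*T))
T = 604 + 273.15 = 877.15 K
rate = 6.9818e+11 * exp(-215e3 / (8.314 * 877.15))
rate = 0.1097 1/s


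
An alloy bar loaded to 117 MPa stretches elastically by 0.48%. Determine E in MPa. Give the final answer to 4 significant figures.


E = sigma / epsilon
epsilon = 0.48% = 4.8e-03
E = 117 / 4.8e-03
E = 24380 MPa


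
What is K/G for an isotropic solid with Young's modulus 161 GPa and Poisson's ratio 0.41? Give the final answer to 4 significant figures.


G = E / (2*(1+nu))
G = 161 / (2*(1+0.41)) = 57.0922 GPa
K = E / (3*(1-2*nu))
K = 161 / (3*(1-2*0.41)) = 298.148 GPa
K/G = 298.148 / 57.0922 = 5.222


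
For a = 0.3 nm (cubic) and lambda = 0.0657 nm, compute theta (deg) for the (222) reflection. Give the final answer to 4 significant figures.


d = a / sqrt(h^2+k^2+l^2)
d = 0.3 / sqrt(12) = 0.0866025 nm
lambda = 2*d*sin(theta)  =>  sin(theta) = lambda / (2*d)
sin(theta) = 0.0657 / (2 * 0.0866025) = 0.379319
theta = 22.29 deg


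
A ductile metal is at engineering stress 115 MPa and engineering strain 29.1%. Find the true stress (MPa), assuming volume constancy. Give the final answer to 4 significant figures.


sigma_true = sigma_eng * (1 + epsilon_eng)
sigma_true = 115 * (1 + 0.291)
sigma_true = 148.5 MPa


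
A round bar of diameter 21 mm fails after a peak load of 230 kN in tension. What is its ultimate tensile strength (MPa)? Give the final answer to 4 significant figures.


A0 = pi*(d/2)^2 = pi*(21/2)^2 = 346.361 mm^2
UTS = F_max / A0 = 230*1000 / 346.361
UTS = 664 MPa


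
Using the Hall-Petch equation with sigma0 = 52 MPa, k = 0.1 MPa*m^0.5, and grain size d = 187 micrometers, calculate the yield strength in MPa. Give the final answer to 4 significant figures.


sigma_y = sigma0 + k / sqrt(d)
d = 187 um = 1.87e-04 m
sigma_y = 52 + 0.1 / sqrt(1.87e-04)
sigma_y = 59.31 MPa


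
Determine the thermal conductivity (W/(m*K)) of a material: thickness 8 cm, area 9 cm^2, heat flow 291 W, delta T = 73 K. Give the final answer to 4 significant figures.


k = Q*L / (A*dT)
L = 0.08 m, A = 9e-04 m^2
k = 291 * 0.08 / (9e-04 * 73)
k = 354.3 W/(m*K)


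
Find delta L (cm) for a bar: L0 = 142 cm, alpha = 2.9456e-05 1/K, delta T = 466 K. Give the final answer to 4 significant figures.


dL = L0 * alpha * dT
dL = 142 * 2.9456e-05 * 466
dL = 1.949 cm


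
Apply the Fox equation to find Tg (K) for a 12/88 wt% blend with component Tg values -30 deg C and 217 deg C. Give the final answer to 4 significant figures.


1/Tg = w1/Tg1 + w2/Tg2 (in Kelvin)
Tg1 = 243.15 K, Tg2 = 490.15 K
1/Tg = 0.12/243.15 + 0.88/490.15
Tg = 436.9 K


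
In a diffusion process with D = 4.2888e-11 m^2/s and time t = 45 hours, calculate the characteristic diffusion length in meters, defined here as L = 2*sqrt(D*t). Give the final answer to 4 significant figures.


t = 45 hr = 162000 s
Diffusion length = 2*sqrt(D*t)
= 2*sqrt(4.2888e-11 * 162000)
= 5.272e-03 m


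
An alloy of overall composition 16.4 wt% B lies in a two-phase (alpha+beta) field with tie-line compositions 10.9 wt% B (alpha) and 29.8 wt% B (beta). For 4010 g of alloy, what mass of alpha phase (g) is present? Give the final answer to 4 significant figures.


f_alpha = (C_beta - C0) / (C_beta - C_alpha)
f_alpha = (29.8 - 16.4) / (29.8 - 10.9) = 0.708995
m_alpha = f_alpha * m_total = 0.708995 * 4010 = 2843 g


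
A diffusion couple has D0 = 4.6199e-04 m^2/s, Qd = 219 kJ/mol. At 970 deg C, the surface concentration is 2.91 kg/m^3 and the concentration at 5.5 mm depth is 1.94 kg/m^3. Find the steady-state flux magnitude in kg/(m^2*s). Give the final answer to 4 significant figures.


Step 1: D = D0 * exp(-Qd/(R*T))
T = 970 + 273.15 = 1243.15 K
D = 4.6199e-04 * exp(-219e3 / (8.314 * 1243.15)) = 2.89978e-13 m^2/s
Step 2: J = D * (C1 - C2) / dx
J = 2.89978e-13 * (2.91 - 1.94) / 5.5e-03
J = 5.114e-11 kg/(m^2*s)


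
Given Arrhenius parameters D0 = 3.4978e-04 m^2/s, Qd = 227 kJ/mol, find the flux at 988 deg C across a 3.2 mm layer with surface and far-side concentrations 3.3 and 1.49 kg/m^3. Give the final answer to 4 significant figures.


Step 1: D = D0 * exp(-Qd/(R*T))
T = 988 + 273.15 = 1261.15 K
D = 3.4978e-04 * exp(-227e3 / (8.314 * 1261.15)) = 1.38519e-13 m^2/s
Step 2: J = D * (C1 - C2) / dx
J = 1.38519e-13 * (3.3 - 1.49) / 3.2e-03
J = 7.835e-11 kg/(m^2*s)


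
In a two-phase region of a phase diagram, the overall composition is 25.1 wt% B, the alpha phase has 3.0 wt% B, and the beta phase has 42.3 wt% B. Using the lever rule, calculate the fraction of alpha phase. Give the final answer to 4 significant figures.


f_alpha = (C_beta - C0) / (C_beta - C_alpha)
f_alpha = (42.3 - 25.1) / (42.3 - 3.0)
f_alpha = 0.4377


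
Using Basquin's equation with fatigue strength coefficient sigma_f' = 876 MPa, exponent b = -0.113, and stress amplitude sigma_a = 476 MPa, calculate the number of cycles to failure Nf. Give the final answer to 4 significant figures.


sigma_a = sigma_f' * (2*Nf)^b
2*Nf = (sigma_a / sigma_f')^(1/b)
2*Nf = (476 / 876)^(1/-0.113)
2*Nf = 220.914
Nf = 110.5 cycles


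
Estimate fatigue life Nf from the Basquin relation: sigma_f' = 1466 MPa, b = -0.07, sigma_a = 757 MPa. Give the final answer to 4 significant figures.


sigma_a = sigma_f' * (2*Nf)^b
2*Nf = (sigma_a / sigma_f')^(1/b)
2*Nf = (757 / 1466)^(1/-0.07)
2*Nf = 12605
Nf = 6303 cycles


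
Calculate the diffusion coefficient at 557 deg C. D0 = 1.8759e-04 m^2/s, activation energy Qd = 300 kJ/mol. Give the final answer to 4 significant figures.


D = D0 * exp(-Qd / (R*T))
T = 830.15 K
D = 1.8759e-04 * exp(-300e3 / (8.314 * 830.15))
D = 2.489e-23 m^2/s


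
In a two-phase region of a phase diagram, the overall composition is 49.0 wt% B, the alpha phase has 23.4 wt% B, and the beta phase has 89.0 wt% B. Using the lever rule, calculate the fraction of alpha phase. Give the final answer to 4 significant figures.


f_alpha = (C_beta - C0) / (C_beta - C_alpha)
f_alpha = (89.0 - 49.0) / (89.0 - 23.4)
f_alpha = 0.6098


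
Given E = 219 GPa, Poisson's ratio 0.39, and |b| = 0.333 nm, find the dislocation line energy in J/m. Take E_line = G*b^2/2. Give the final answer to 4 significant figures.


Step 1: G = E / (2*(1+nu))
G = 219 / (2*(1+0.39)) = 78.777 GPa = 7.8777e+10 Pa
Step 2: E_line = G*b^2/2
b = 0.333 nm = 3.33e-10 m
E_line = 0.5 * 7.8777e+10 * (3.33e-10)^2 = 4.368e-09 J/m


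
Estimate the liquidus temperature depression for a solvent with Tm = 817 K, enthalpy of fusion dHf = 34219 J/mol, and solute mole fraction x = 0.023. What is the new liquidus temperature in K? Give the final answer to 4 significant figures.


dT = R*Tm^2*x / dHf
dT = 8.314 * 817^2 * 0.023 / 34219
dT = 3.73005 K
T_new = 817 - 3.73005 = 813.3 K


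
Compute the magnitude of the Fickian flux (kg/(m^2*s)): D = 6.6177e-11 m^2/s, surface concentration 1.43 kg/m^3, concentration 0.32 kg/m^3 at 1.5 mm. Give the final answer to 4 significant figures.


J = -D * (dC/dx) = D * (C1 - C2) / dx
J = 6.6177e-11 * (1.43 - 0.32) / 1.5e-03
J = 4.897e-08 kg/(m^2*s)


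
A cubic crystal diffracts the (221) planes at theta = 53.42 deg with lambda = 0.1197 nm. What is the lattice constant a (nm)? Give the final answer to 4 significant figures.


d = lambda / (2*sin(theta))
d = 0.1197 / (2*sin(53.42 deg))
d = 0.0745306 nm
a = d * sqrt(h^2+k^2+l^2) = 0.0745306 * sqrt(9)
a = 0.2236 nm


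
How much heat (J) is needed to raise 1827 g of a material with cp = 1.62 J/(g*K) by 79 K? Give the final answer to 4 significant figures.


Q = m * cp * dT
Q = 1827 * 1.62 * 79
Q = 233800 J


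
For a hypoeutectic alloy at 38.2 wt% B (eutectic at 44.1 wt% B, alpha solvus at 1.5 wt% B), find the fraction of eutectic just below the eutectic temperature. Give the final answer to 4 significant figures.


f_primary = (C_e - C0) / (C_e - C_alpha_max)
f_primary = (44.1 - 38.2) / (44.1 - 1.5)
f_primary = 0.138498
f_eutectic = 1 - 0.138498 = 0.8615


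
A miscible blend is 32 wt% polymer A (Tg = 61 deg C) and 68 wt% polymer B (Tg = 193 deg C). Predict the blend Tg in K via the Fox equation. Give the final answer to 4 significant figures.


1/Tg = w1/Tg1 + w2/Tg2 (in Kelvin)
Tg1 = 334.15 K, Tg2 = 466.15 K
1/Tg = 0.32/334.15 + 0.68/466.15
Tg = 413.8 K


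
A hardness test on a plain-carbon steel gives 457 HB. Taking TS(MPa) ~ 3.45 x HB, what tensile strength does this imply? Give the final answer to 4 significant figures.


TS (MPa) = 3.45 * HB
TS = 3.45 * 457
TS = 1577 MPa


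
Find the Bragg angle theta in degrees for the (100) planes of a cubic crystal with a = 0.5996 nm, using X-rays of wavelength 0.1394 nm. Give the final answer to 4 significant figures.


d = a / sqrt(h^2+k^2+l^2)
d = 0.5996 / sqrt(1) = 0.5996 nm
lambda = 2*d*sin(theta)  =>  sin(theta) = lambda / (2*d)
sin(theta) = 0.1394 / (2 * 0.5996) = 0.116244
theta = 6.675 deg


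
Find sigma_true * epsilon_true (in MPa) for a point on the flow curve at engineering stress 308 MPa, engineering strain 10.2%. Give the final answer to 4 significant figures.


sigma_true = sigma_eng * (1 + epsilon_eng)
sigma_true = 308 * (1 + 0.102) = 339.416 MPa
epsilon_true = ln(1 + epsilon_eng)
epsilon_true = ln(1 + 0.102) = 0.0971267
sigma_true * epsilon_true = 339.416 * 0.0971267 = 32.97 MPa


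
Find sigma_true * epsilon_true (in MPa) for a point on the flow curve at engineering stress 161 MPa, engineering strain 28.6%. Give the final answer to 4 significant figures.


sigma_true = sigma_eng * (1 + epsilon_eng)
sigma_true = 161 * (1 + 0.286) = 207.046 MPa
epsilon_true = ln(1 + epsilon_eng)
epsilon_true = ln(1 + 0.286) = 0.251537
sigma_true * epsilon_true = 207.046 * 0.251537 = 52.08 MPa


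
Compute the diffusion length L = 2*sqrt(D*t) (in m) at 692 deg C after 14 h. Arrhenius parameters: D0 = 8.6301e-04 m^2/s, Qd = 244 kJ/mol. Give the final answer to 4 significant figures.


Step 1: D = D0 * exp(-Qd/(R*T))
T = 965.15 K
D = 8.6301e-04 * exp(-244e3 / (8.314 * 965.15)) = 5.37126e-17 m^2/s
Step 2: L = 2*sqrt(D*t)
t = 14 h = 50400 s
L = 2*sqrt(5.37126e-17 * 50400) = 3.291e-06 m


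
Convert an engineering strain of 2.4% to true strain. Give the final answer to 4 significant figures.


epsilon_true = ln(1 + epsilon_eng)
epsilon_true = ln(1 + 0.024)
epsilon_true = 0.02372


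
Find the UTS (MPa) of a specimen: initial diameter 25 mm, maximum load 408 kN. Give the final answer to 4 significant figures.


A0 = pi*(d/2)^2 = pi*(25/2)^2 = 490.874 mm^2
UTS = F_max / A0 = 408*1000 / 490.874
UTS = 831.2 MPa


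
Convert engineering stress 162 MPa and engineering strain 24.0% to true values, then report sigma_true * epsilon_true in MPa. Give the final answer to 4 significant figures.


sigma_true = sigma_eng * (1 + epsilon_eng)
sigma_true = 162 * (1 + 0.24) = 200.88 MPa
epsilon_true = ln(1 + epsilon_eng)
epsilon_true = ln(1 + 0.24) = 0.215111
sigma_true * epsilon_true = 200.88 * 0.215111 = 43.21 MPa


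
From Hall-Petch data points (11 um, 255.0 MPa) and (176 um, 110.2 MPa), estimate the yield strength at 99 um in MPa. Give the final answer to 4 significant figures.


sigma_y = sigma0 + k / sqrt(d)
1/sqrt(d1) = 1/sqrt(1.1e-05) = 301.511;  1/sqrt(d2) = 75.3778
k = (sigma1 - sigma2) / (1/sqrt(d1) - 1/sqrt(d2)) = (255.0 - 110.2) / (301.511 - 75.3778) = 0.64033 MPa*m^0.5
sigma0 = sigma1 - k/sqrt(d1) = 255.0 - 0.64033*301.511 = 61.9333 MPa
sigma_y(d3) = 61.9333 + 0.64033 / sqrt(9.9e-05) = 126.3 MPa


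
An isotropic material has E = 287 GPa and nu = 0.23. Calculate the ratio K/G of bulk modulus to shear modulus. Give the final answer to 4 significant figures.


G = E / (2*(1+nu))
G = 287 / (2*(1+0.23)) = 116.667 GPa
K = E / (3*(1-2*nu))
K = 287 / (3*(1-2*0.23)) = 177.16 GPa
K/G = 177.16 / 116.667 = 1.519


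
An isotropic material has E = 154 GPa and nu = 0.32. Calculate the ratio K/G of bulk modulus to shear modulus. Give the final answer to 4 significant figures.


G = E / (2*(1+nu))
G = 154 / (2*(1+0.32)) = 58.3333 GPa
K = E / (3*(1-2*nu))
K = 154 / (3*(1-2*0.32)) = 142.593 GPa
K/G = 142.593 / 58.3333 = 2.444


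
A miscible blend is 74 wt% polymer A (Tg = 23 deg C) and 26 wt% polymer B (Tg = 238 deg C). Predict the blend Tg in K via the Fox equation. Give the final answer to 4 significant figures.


1/Tg = w1/Tg1 + w2/Tg2 (in Kelvin)
Tg1 = 296.15 K, Tg2 = 511.15 K
1/Tg = 0.74/296.15 + 0.26/511.15
Tg = 332.5 K


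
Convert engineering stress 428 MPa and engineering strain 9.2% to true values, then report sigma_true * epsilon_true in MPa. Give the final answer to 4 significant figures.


sigma_true = sigma_eng * (1 + epsilon_eng)
sigma_true = 428 * (1 + 0.092) = 467.376 MPa
epsilon_true = ln(1 + epsilon_eng)
epsilon_true = ln(1 + 0.092) = 0.0880109
sigma_true * epsilon_true = 467.376 * 0.0880109 = 41.13 MPa


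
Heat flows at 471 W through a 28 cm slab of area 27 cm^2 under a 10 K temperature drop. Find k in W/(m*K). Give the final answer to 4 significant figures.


k = Q*L / (A*dT)
L = 0.28 m, A = 2.7e-03 m^2
k = 471 * 0.28 / (2.7e-03 * 10)
k = 4884 W/(m*K)


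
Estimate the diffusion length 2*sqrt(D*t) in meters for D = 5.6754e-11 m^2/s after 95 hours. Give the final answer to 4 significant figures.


t = 95 hr = 342000 s
Diffusion length = 2*sqrt(D*t)
= 2*sqrt(5.6754e-11 * 342000)
= 8.811e-03 m


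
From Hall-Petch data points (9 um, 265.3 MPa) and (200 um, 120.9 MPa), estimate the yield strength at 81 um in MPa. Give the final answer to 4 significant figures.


sigma_y = sigma0 + k / sqrt(d)
1/sqrt(d1) = 1/sqrt(9e-06) = 333.333;  1/sqrt(d2) = 70.7107
k = (sigma1 - sigma2) / (1/sqrt(d1) - 1/sqrt(d2)) = (265.3 - 120.9) / (333.333 - 70.7107) = 0.549838 MPa*m^0.5
sigma0 = sigma1 - k/sqrt(d1) = 265.3 - 0.549838*333.333 = 82.0206 MPa
sigma_y(d3) = 82.0206 + 0.549838 / sqrt(8.1e-05) = 143.1 MPa


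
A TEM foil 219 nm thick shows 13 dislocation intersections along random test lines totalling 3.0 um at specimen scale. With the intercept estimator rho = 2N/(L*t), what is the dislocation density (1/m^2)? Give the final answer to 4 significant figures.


rho = 2N / (L * t)
L = 3.0 um = 3e-06 m, t = 219 nm = 2.19e-07 m
rho = 2 * 13 / (3e-06 * 2.19e-07)
rho = 3.957e+13 1/m^2


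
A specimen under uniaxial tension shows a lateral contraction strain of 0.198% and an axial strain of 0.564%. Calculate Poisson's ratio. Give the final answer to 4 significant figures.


nu = -epsilon_lat / epsilon_axial
Lateral strain is contraction (negative), so using magnitudes:
nu = 0.198 / 0.564
nu = 0.3511


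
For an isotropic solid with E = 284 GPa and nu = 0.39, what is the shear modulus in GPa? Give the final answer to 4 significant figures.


G = E / (2*(1+nu))
G = 284 / (2*(1+0.39))
G = 102.2 GPa


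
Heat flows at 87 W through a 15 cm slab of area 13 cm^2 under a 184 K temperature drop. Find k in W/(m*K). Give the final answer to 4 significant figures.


k = Q*L / (A*dT)
L = 0.15 m, A = 1.3e-03 m^2
k = 87 * 0.15 / (1.3e-03 * 184)
k = 54.56 W/(m*K)


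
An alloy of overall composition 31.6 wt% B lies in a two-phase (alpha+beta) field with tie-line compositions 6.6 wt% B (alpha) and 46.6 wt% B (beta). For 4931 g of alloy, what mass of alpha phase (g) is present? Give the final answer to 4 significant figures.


f_alpha = (C_beta - C0) / (C_beta - C_alpha)
f_alpha = (46.6 - 31.6) / (46.6 - 6.6) = 0.375
m_alpha = f_alpha * m_total = 0.375 * 4931 = 1849 g


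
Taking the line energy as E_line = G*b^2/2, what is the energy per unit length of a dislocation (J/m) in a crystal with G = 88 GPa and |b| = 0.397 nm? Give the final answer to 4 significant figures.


E = G*b^2/2
b = 0.397 nm = 3.97e-10 m
G = 88 GPa = 8.8e+10 Pa
E = 0.5 * 8.8e+10 * (3.97e-10)^2
E = 6.935e-09 J/m


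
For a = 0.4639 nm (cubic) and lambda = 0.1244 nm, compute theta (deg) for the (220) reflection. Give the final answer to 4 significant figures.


d = a / sqrt(h^2+k^2+l^2)
d = 0.4639 / sqrt(8) = 0.164013 nm
lambda = 2*d*sin(theta)  =>  sin(theta) = lambda / (2*d)
sin(theta) = 0.1244 / (2 * 0.164013) = 0.379237
theta = 22.29 deg


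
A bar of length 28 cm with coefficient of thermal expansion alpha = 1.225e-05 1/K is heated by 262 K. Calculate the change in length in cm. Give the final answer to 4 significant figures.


dL = L0 * alpha * dT
dL = 28 * 1.225e-05 * 262
dL = 0.08987 cm


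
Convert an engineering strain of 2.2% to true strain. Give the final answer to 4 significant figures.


epsilon_true = ln(1 + epsilon_eng)
epsilon_true = ln(1 + 0.022)
epsilon_true = 0.02176


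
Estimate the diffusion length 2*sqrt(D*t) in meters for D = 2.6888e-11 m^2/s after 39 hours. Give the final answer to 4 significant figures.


t = 39 hr = 140400 s
Diffusion length = 2*sqrt(D*t)
= 2*sqrt(2.6888e-11 * 140400)
= 3.886e-03 m


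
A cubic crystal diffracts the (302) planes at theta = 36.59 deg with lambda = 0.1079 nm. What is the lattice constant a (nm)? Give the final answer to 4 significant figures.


d = lambda / (2*sin(theta))
d = 0.1079 / (2*sin(36.59 deg))
d = 0.0905073 nm
a = d * sqrt(h^2+k^2+l^2) = 0.0905073 * sqrt(13)
a = 0.3263 nm


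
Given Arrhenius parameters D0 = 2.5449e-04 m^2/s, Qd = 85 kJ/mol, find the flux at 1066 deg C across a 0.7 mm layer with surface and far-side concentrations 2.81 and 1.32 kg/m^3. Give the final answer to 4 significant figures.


Step 1: D = D0 * exp(-Qd/(R*T))
T = 1066 + 273.15 = 1339.15 K
D = 2.5449e-04 * exp(-85e3 / (8.314 * 1339.15)) = 1.23043e-07 m^2/s
Step 2: J = D * (C1 - C2) / dx
J = 1.23043e-07 * (2.81 - 1.32) / 7e-04
J = 2.619e-04 kg/(m^2*s)


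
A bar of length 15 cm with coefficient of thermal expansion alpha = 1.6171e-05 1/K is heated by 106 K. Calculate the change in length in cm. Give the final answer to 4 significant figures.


dL = L0 * alpha * dT
dL = 15 * 1.6171e-05 * 106
dL = 0.02571 cm


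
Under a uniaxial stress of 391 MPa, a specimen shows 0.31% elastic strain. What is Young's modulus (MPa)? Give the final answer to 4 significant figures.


E = sigma / epsilon
epsilon = 0.31% = 3.1e-03
E = 391 / 3.1e-03
E = 126100 MPa


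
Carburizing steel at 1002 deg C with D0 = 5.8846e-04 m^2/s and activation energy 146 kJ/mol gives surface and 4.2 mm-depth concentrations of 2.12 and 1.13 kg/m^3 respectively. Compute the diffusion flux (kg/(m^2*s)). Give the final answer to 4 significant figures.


Step 1: D = D0 * exp(-Qd/(R*T))
T = 1002 + 273.15 = 1275.15 K
D = 5.8846e-04 * exp(-146e3 / (8.314 * 1275.15)) = 6.14931e-10 m^2/s
Step 2: J = D * (C1 - C2) / dx
J = 6.14931e-10 * (2.12 - 1.13) / 4.2e-03
J = 1.449e-07 kg/(m^2*s)


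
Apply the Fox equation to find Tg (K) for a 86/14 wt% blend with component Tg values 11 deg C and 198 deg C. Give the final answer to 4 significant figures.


1/Tg = w1/Tg1 + w2/Tg2 (in Kelvin)
Tg1 = 284.15 K, Tg2 = 471.15 K
1/Tg = 0.86/284.15 + 0.14/471.15
Tg = 300.9 K


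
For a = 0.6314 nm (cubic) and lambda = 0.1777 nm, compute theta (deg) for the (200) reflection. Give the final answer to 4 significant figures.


d = a / sqrt(h^2+k^2+l^2)
d = 0.6314 / sqrt(4) = 0.3157 nm
lambda = 2*d*sin(theta)  =>  sin(theta) = lambda / (2*d)
sin(theta) = 0.1777 / (2 * 0.3157) = 0.281438
theta = 16.35 deg


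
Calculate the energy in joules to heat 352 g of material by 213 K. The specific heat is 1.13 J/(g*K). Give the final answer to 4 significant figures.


Q = m * cp * dT
Q = 352 * 1.13 * 213
Q = 84720 J


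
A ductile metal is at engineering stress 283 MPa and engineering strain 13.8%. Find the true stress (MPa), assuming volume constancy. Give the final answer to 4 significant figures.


sigma_true = sigma_eng * (1 + epsilon_eng)
sigma_true = 283 * (1 + 0.138)
sigma_true = 322.1 MPa


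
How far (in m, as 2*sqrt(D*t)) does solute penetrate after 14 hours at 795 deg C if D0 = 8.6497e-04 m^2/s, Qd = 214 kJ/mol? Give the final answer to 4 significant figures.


Step 1: D = D0 * exp(-Qd/(R*T))
T = 1068.15 K
D = 8.6497e-04 * exp(-214e3 / (8.314 * 1068.15)) = 2.96211e-14 m^2/s
Step 2: L = 2*sqrt(D*t)
t = 14 h = 50400 s
L = 2*sqrt(2.96211e-14 * 50400) = 7.728e-05 m


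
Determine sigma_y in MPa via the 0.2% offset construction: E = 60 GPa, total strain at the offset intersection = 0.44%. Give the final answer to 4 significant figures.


Offset strain = 0.002
Elastic strain at yield = total_strain - offset = 4.4e-03 - 0.002 = 2.4e-03
sigma_y = E * elastic_strain = 60000 * 2.4e-03
sigma_y = 144 MPa


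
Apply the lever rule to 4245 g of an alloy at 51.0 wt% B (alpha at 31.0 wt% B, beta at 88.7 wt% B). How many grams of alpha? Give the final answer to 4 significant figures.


f_alpha = (C_beta - C0) / (C_beta - C_alpha)
f_alpha = (88.7 - 51.0) / (88.7 - 31.0) = 0.65338
m_alpha = f_alpha * m_total = 0.65338 * 4245 = 2774 g


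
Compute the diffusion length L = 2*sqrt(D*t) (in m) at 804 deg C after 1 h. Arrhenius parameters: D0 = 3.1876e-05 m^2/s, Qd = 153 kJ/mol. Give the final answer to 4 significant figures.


Step 1: D = D0 * exp(-Qd/(R*T))
T = 1077.15 K
D = 3.1876e-05 * exp(-153e3 / (8.314 * 1077.15)) = 1.21258e-12 m^2/s
Step 2: L = 2*sqrt(D*t)
t = 1 h = 3600 s
L = 2*sqrt(1.21258e-12 * 3600) = 1.321e-04 m


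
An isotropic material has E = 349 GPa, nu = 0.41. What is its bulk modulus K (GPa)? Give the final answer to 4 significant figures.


K = E / (3*(1-2*nu))
K = 349 / (3*(1-2*0.41))
K = 646.3 GPa


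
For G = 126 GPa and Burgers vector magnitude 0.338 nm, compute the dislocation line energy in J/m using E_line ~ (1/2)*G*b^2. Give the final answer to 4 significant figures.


E = G*b^2/2
b = 0.338 nm = 3.38e-10 m
G = 126 GPa = 1.26e+11 Pa
E = 0.5 * 1.26e+11 * (3.38e-10)^2
E = 7.197e-09 J/m


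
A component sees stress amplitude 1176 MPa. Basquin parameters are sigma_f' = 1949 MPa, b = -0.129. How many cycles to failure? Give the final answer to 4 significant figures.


sigma_a = sigma_f' * (2*Nf)^b
2*Nf = (sigma_a / sigma_f')^(1/b)
2*Nf = (1176 / 1949)^(1/-0.129)
2*Nf = 50.2123
Nf = 25.11 cycles


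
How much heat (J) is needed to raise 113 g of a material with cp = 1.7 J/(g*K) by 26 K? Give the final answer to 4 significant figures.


Q = m * cp * dT
Q = 113 * 1.7 * 26
Q = 4995 J


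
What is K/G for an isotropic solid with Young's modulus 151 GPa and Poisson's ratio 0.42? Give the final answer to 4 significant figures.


G = E / (2*(1+nu))
G = 151 / (2*(1+0.42)) = 53.169 GPa
K = E / (3*(1-2*nu))
K = 151 / (3*(1-2*0.42)) = 314.583 GPa
K/G = 314.583 / 53.169 = 5.917


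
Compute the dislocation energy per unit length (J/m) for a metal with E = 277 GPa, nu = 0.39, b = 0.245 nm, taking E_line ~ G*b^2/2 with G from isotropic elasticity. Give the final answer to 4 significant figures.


Step 1: G = E / (2*(1+nu))
G = 277 / (2*(1+0.39)) = 99.6403 GPa = 9.96403e+10 Pa
Step 2: E_line = G*b^2/2
b = 0.245 nm = 2.45e-10 m
E_line = 0.5 * 9.96403e+10 * (2.45e-10)^2 = 2.99e-09 J/m


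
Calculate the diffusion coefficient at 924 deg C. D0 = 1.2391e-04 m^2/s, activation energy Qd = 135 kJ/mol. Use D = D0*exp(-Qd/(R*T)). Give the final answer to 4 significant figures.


D = D0 * exp(-Qd / (R*T))
T = 1197.15 K
D = 1.2391e-04 * exp(-135e3 / (8.314 * 1197.15))
D = 1.594e-10 m^2/s


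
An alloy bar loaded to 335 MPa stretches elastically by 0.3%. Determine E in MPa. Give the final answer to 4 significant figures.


E = sigma / epsilon
epsilon = 0.3% = 3e-03
E = 335 / 3e-03
E = 111700 MPa


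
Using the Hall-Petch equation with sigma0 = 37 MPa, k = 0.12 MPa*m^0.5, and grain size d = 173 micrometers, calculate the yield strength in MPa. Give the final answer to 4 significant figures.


sigma_y = sigma0 + k / sqrt(d)
d = 173 um = 1.73e-04 m
sigma_y = 37 + 0.12 / sqrt(1.73e-04)
sigma_y = 46.12 MPa


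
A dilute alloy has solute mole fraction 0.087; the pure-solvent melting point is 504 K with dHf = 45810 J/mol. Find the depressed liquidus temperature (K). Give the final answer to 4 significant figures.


dT = R*Tm^2*x / dHf
dT = 8.314 * 504^2 * 0.087 / 45810
dT = 4.01079 K
T_new = 504 - 4.01079 = 500 K


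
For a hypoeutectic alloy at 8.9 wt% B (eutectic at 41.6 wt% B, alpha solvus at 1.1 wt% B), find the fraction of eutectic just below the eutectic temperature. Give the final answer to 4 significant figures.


f_primary = (C_e - C0) / (C_e - C_alpha_max)
f_primary = (41.6 - 8.9) / (41.6 - 1.1)
f_primary = 0.807407
f_eutectic = 1 - 0.807407 = 0.1926


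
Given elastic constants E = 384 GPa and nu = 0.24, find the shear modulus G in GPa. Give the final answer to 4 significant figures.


G = E / (2*(1+nu))
G = 384 / (2*(1+0.24))
G = 154.8 GPa


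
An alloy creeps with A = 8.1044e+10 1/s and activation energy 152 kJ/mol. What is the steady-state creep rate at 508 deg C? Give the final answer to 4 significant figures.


rate = A * exp(-Q / (R*T))
T = 508 + 273.15 = 781.15 K
rate = 8.1044e+10 * exp(-152e3 / (8.314 * 781.15))
rate = 5.55 1/s


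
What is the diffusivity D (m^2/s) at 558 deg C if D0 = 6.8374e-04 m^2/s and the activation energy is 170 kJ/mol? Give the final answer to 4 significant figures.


D = D0 * exp(-Qd / (R*T))
T = 831.15 K
D = 6.8374e-04 * exp(-170e3 / (8.314 * 831.15))
D = 1.415e-14 m^2/s


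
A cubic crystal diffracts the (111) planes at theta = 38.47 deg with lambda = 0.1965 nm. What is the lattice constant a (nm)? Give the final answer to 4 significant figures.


d = lambda / (2*sin(theta))
d = 0.1965 / (2*sin(38.47 deg))
d = 0.157932 nm
a = d * sqrt(h^2+k^2+l^2) = 0.157932 * sqrt(3)
a = 0.2735 nm


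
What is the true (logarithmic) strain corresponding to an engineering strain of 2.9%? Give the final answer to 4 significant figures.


epsilon_true = ln(1 + epsilon_eng)
epsilon_true = ln(1 + 0.029)
epsilon_true = 0.02859


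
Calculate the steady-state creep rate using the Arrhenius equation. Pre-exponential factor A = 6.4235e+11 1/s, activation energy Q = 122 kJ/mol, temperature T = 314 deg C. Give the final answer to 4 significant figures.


rate = A * exp(-Q / (R*T))
T = 314 + 273.15 = 587.15 K
rate = 6.4235e+11 * exp(-122e3 / (8.314 * 587.15))
rate = 8.993 1/s


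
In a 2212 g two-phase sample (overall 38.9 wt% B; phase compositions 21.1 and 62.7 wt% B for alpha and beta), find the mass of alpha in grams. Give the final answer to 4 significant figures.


f_alpha = (C_beta - C0) / (C_beta - C_alpha)
f_alpha = (62.7 - 38.9) / (62.7 - 21.1) = 0.572115
m_alpha = f_alpha * m_total = 0.572115 * 2212 = 1266 g


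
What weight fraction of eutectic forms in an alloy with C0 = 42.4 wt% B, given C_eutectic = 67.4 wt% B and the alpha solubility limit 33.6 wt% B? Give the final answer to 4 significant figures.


f_primary = (C_e - C0) / (C_e - C_alpha_max)
f_primary = (67.4 - 42.4) / (67.4 - 33.6)
f_primary = 0.739645
f_eutectic = 1 - 0.739645 = 0.2604


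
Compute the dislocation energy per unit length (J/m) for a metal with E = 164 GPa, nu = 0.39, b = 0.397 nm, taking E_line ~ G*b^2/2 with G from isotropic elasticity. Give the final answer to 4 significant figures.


Step 1: G = E / (2*(1+nu))
G = 164 / (2*(1+0.39)) = 58.9928 GPa = 5.89928e+10 Pa
Step 2: E_line = G*b^2/2
b = 0.397 nm = 3.97e-10 m
E_line = 0.5 * 5.89928e+10 * (3.97e-10)^2 = 4.649e-09 J/m


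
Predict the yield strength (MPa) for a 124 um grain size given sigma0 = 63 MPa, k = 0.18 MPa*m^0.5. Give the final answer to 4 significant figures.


sigma_y = sigma0 + k / sqrt(d)
d = 124 um = 1.24e-04 m
sigma_y = 63 + 0.18 / sqrt(1.24e-04)
sigma_y = 79.16 MPa


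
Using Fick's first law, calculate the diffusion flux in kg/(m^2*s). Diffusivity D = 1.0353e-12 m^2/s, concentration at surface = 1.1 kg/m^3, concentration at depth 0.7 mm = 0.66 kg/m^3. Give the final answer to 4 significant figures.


J = -D * (dC/dx) = D * (C1 - C2) / dx
J = 1.0353e-12 * (1.1 - 0.66) / 7e-04
J = 6.508e-10 kg/(m^2*s)


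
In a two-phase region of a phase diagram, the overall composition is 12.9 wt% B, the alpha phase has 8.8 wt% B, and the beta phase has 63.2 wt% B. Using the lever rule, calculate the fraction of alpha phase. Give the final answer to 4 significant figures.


f_alpha = (C_beta - C0) / (C_beta - C_alpha)
f_alpha = (63.2 - 12.9) / (63.2 - 8.8)
f_alpha = 0.9246


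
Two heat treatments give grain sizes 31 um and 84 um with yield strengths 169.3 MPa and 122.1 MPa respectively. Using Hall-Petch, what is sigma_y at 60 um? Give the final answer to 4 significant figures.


sigma_y = sigma0 + k / sqrt(d)
1/sqrt(d1) = 1/sqrt(3.1e-05) = 179.605;  1/sqrt(d2) = 109.109
k = (sigma1 - sigma2) / (1/sqrt(d1) - 1/sqrt(d2)) = (169.3 - 122.1) / (179.605 - 109.109) = 0.669538 MPa*m^0.5
sigma0 = sigma1 - k/sqrt(d1) = 169.3 - 0.669538*179.605 = 49.0474 MPa
sigma_y(d3) = 49.0474 + 0.669538 / sqrt(6e-05) = 135.5 MPa


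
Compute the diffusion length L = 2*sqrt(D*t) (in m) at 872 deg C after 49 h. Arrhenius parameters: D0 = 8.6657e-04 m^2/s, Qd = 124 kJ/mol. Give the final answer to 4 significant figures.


Step 1: D = D0 * exp(-Qd/(R*T))
T = 1145.15 K
D = 8.6657e-04 * exp(-124e3 / (8.314 * 1145.15)) = 1.912e-09 m^2/s
Step 2: L = 2*sqrt(D*t)
t = 49 h = 176400 s
L = 2*sqrt(1.912e-09 * 176400) = 0.03673 m


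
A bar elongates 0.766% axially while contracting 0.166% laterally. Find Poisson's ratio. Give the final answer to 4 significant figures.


nu = -epsilon_lat / epsilon_axial
Lateral strain is contraction (negative), so using magnitudes:
nu = 0.166 / 0.766
nu = 0.2167


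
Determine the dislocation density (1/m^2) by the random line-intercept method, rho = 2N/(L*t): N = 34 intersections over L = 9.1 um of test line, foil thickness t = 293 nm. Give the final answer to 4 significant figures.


rho = 2N / (L * t)
L = 9.1 um = 9.1e-06 m, t = 293 nm = 2.93e-07 m
rho = 2 * 34 / (9.1e-06 * 2.93e-07)
rho = 2.55e+13 1/m^2


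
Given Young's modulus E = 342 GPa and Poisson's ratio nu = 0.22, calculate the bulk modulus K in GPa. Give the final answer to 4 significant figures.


K = E / (3*(1-2*nu))
K = 342 / (3*(1-2*0.22))
K = 203.6 GPa


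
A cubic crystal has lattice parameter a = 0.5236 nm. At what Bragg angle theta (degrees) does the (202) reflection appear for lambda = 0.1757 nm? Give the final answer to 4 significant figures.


d = a / sqrt(h^2+k^2+l^2)
d = 0.5236 / sqrt(8) = 0.185121 nm
lambda = 2*d*sin(theta)  =>  sin(theta) = lambda / (2*d)
sin(theta) = 0.1757 / (2 * 0.185121) = 0.474556
theta = 28.33 deg


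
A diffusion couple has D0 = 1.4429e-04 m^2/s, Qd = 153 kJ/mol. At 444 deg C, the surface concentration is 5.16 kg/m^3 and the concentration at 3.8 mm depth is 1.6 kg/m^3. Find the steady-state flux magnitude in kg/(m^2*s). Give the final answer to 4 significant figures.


Step 1: D = D0 * exp(-Qd/(R*T))
T = 444 + 273.15 = 717.15 K
D = 1.4429e-04 * exp(-153e3 / (8.314 * 717.15)) = 1.03481e-15 m^2/s
Step 2: J = D * (C1 - C2) / dx
J = 1.03481e-15 * (5.16 - 1.6) / 3.8e-03
J = 9.695e-13 kg/(m^2*s)


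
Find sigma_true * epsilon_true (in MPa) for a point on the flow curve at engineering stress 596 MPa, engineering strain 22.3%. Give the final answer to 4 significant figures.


sigma_true = sigma_eng * (1 + epsilon_eng)
sigma_true = 596 * (1 + 0.223) = 728.908 MPa
epsilon_true = ln(1 + epsilon_eng)
epsilon_true = ln(1 + 0.223) = 0.201307
sigma_true * epsilon_true = 728.908 * 0.201307 = 146.7 MPa


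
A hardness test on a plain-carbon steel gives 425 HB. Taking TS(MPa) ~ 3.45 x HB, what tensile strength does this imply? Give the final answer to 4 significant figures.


TS (MPa) = 3.45 * HB
TS = 3.45 * 425
TS = 1466 MPa


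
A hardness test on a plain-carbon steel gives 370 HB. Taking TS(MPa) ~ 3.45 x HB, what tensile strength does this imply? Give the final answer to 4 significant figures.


TS (MPa) = 3.45 * HB
TS = 3.45 * 370
TS = 1277 MPa


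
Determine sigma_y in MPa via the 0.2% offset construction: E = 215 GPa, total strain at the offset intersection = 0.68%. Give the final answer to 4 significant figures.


Offset strain = 0.002
Elastic strain at yield = total_strain - offset = 6.8e-03 - 0.002 = 4.8e-03
sigma_y = E * elastic_strain = 215000 * 4.8e-03
sigma_y = 1032 MPa


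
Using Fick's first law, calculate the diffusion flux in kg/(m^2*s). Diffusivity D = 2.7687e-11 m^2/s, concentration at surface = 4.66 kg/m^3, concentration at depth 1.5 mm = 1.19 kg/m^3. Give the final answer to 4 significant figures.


J = -D * (dC/dx) = D * (C1 - C2) / dx
J = 2.7687e-11 * (4.66 - 1.19) / 1.5e-03
J = 6.405e-08 kg/(m^2*s)


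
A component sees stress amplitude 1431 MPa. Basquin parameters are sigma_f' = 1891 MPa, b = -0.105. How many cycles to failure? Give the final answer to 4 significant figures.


sigma_a = sigma_f' * (2*Nf)^b
2*Nf = (sigma_a / sigma_f')^(1/b)
2*Nf = (1431 / 1891)^(1/-0.105)
2*Nf = 14.2192
Nf = 7.11 cycles
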